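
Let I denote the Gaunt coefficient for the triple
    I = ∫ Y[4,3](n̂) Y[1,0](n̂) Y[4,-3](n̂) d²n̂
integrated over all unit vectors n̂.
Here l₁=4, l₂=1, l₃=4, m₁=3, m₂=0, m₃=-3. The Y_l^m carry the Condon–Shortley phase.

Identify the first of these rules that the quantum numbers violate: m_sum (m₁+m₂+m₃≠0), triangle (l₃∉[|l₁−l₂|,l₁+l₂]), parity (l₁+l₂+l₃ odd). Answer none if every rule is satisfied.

parity

m₁+m₂+m₃ = 3 + 0 − 3 = 0  ✓
triangle: |4−1|=3 ≤ l₃=4 ≤ 4+1=5  ✓
parity: l₁+l₂+l₃ = 9 is odd  ✗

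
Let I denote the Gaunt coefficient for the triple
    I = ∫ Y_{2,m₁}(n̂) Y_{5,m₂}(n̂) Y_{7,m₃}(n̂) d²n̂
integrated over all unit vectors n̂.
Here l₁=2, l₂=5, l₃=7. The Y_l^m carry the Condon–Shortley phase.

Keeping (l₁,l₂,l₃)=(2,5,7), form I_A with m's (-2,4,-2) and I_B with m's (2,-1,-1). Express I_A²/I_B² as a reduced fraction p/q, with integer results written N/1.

1/14

Shared (l₁,l₂,l₃)=(2,5,7): N and (l;000)² cancel in I_A²/I_B².
A: Δ = 0!·4!·10!/15! = 1/15015; Racah Σ t=0..0: t=0:+1/8709120 = 1/8709120; ⇒ 3j(2 5 7; -2 4 -2)² = 1/3003, sgn -1
B: Δ = 0!·4!·10!/15! = 1/15015; Racah Σ t=0..0: t=0:+1/414720 = 1/414720; ⇒ 3j(2 5 7; 2 -1 -1)² = 2/429, sgn +1
I_A²/I_B² = (1/3003)/(2/429) = 1/14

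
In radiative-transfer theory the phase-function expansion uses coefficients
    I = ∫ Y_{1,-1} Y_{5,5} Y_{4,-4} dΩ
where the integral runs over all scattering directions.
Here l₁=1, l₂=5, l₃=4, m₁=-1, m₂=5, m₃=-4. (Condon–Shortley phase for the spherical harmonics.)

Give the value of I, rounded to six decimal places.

m-sum 0 ✓  L=10 even ✓  4≤4≤6 ✓
Π(2lᵢ+1) = 3×11×9 = 297
triangle coeff Δ(1,5,4) = 1/495
Σ_t [1,1]: t=1:−1/576 = -1/576
(3j)²=5/99 [(1 5 4; 0 0 0)], sign=-1
Σ_t [2,2]: t=2:+1/80640 = 1/80640
(3j)²=1/11 [(1 5 4; -1 5 -4)], sign=+1
⇒ 4πI² = 15/11
I = (-1)√(15/11/(4π)) = -0.32941575

-0.329416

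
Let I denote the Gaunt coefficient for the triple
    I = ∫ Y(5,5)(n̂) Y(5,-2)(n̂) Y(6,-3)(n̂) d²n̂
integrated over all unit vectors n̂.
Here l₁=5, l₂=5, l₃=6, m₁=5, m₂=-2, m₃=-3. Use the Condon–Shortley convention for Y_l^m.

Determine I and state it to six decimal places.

-0.172202

m-sum 0 ✓  L=16 even ✓  0≤6≤10 ✓
Π(2lᵢ+1) = 11×11×13 = 1573
triangle coeff Δ(5,5,6) = 1/28588560
Σ_t [0,4]: t=0:+1/345600 t=1:−1/13824 t=2:+1/5184 t=3:−1/13824 t=4:+1/345600 = 7/129600
(3j)²=80/7293 [(5 5 6; 0 0 0)], sign=+1
Σ_t [0,0]: t=0:+1/622080 = 1/622080
(3j)²=105/4862 [(5 5 6; 5 -2 -3)], sign=-1
⇒ 4πI² = 1400/3757
I = (-1)√(1400/3757/(4π)) = -0.17220212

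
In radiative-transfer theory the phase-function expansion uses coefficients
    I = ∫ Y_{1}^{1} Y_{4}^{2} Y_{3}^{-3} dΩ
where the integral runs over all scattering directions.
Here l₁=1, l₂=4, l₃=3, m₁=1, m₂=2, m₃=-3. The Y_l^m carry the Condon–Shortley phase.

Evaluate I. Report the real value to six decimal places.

0.061558

Checks pass: Σm=0; 8 even; l₃=3∈[3,5].
(2·1+1)(2·4+1)(2·3+1) = 189
Δ: 2! 0! 6! / 9! → 1/252
sum: t=1:−1/36 = -1/36
3j²(1 4 3; 0 0 0) = Δ·Π!·Σ² = 4/63  (sign +1)
sum: t=0:+1/1440 = 1/1440
3j²(1 4 3; 1 2 -3) = Δ·Π!·Σ² = 1/252  (sign +1)
combine: 4πI² = 189·4/63·1/252 = 1/21
take √, sign +1: I = 0.06155813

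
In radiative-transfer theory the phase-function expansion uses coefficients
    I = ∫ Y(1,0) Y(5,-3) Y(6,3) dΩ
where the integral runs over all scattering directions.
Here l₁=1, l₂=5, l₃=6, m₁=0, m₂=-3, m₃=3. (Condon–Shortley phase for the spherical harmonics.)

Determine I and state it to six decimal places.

-0.212310

Checks pass: Σm=0; 12 even; l₃=6∈[4,6].
(2·1+1)(2·5+1)(2·6+1) = 429
Δ: 0! 2! 10! / 13! → 1/858
sum: t=0:+1/14400 = 1/14400
3j²(1 5 6; 0 0 0) = Δ·Π!·Σ² = 6/143  (sign +1)
sum: t=0:+1/80640 = 1/80640
3j²(1 5 6; 0 -3 3) = Δ·Π!·Σ² = 9/286  (sign -1)
combine: 4πI² = 429·6/143·9/286 = 81/143
take √, sign -1: I = -0.21230956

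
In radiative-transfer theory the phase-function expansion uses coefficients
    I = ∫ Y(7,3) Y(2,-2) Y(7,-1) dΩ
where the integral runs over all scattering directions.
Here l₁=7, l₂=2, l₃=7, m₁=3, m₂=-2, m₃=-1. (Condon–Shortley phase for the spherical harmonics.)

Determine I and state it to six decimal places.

m-sum 0 ✓  L=16 even ✓  5≤7≤9 ✓
Π(2lᵢ+1) = 15×5×15 = 1125
triangle coeff Δ(7,2,7) = 1/185640
Σ_t [0,2]: t=0:+1/2419200 t=1:−1/518400 t=2:+1/2419200 = -1/907200
(3j)²=56/3315 [(7 2 7; 0 0 0)], sign=+1
Σ_t [0,0]: t=0:+1/3870720 = 1/3870720
(3j)²=135/6188 [(7 2 7; 3 -2 -1)], sign=+1
⇒ 4πI² = 20250/48841
I = (+1)√(20250/48841/(4π)) = 0.18164160

0.181642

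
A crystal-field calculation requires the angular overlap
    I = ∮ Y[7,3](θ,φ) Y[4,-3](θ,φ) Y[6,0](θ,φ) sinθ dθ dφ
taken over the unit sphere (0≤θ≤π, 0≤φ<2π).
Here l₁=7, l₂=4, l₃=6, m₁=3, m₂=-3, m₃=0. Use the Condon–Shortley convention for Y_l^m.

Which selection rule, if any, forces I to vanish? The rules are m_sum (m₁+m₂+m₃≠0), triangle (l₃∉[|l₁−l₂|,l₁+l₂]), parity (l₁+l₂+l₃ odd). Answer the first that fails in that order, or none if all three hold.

m₁+m₂+m₃ = 3 − 3 + 0 = 0  ✓
triangle: |7−4|=3 ≤ l₃=6 ≤ 7+4=11  ✓
parity: l₁+l₂+l₃ = 17 is odd  ✗

parity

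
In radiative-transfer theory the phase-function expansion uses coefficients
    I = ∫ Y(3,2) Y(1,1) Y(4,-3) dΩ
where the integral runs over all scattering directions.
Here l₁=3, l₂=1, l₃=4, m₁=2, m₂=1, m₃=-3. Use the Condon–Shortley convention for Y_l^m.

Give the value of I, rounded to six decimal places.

-0.282095

Checks pass: Σm=0; 8 even; l₃=4∈[2,4].
(2·3+1)(2·1+1)(2·4+1) = 189
Δ: 0! 6! 2! / 9! → 1/252
sum: t=0:+1/36 = 1/36
3j²(3 1 4; 0 0 0) = Δ·Π!·Σ² = 4/63  (sign +1)
sum: t=0:+1/240 = 1/240
3j²(3 1 4; 2 1 -3) = Δ·Π!·Σ² = 1/12  (sign -1)
combine: 4πI² = 189·4/63·1/12 = 1/1
take √, sign -1: I = -0.28209479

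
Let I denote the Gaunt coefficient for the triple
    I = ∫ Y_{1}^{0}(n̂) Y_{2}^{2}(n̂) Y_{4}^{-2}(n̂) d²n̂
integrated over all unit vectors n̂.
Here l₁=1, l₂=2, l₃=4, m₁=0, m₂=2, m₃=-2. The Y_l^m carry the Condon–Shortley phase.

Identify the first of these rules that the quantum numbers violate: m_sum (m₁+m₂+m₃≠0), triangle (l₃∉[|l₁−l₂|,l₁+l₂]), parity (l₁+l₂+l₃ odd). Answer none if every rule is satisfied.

triangle

azimuthal sum: 0 + 2 − 2 = 0  ✓
1 ≤ 4 ≤ 3 (triangle on l)  ✗
L = 1 + 2 + 4 = 7 (odd)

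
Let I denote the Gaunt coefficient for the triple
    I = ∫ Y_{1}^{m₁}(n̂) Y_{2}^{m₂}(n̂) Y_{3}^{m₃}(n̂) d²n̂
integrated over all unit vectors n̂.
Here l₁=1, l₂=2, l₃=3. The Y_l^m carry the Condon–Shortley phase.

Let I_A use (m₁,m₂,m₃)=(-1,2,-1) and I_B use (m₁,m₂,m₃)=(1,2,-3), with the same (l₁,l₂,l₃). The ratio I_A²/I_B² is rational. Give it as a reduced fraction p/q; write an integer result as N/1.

1/15

l's match ⇒ only the (l;m) 3-j factors differ between A and B.
A: triangle coeff Δ(1,2,3) = 1/105; Σ_t [0,0]: t=0:+1/48 = 1/48; (3j)²=1/105 [(1 2 3; -1 2 -1)], sign=+1
B: triangle coeff Δ(1,2,3) = 1/105; Σ_t [0,0]: t=0:+1/48 = 1/48; (3j)²=1/7 [(1 2 3; 1 2 -3)], sign=+1
I_A²/I_B² = (1/105)/(1/7) = 1/15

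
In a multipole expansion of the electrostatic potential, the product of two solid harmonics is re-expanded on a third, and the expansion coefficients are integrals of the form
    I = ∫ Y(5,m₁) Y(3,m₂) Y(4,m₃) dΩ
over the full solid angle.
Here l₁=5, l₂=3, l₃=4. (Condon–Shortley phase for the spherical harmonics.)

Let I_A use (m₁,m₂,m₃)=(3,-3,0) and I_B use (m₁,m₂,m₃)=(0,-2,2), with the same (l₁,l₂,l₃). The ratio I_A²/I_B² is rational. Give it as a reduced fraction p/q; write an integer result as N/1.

l's match ⇒ only the (l;m) 3-j factors differ between A and B.
A: triangle coeff Δ(5,3,4) = 1/180180; Σ_t [0,0]: t=0:+1/2304 = 1/2304; (3j)²=5/143 [(5 3 4; 3 -3 0)], sign=+1
B: triangle coeff Δ(5,3,4) = 1/180180; Σ_t [0,1]: t=0:+1/2880 t=1:−1/576 = -1/720; (3j)²=80/3003 [(5 3 4; 0 -2 2)], sign=-1
I_A²/I_B² = (5/143)/(80/3003) = 21/16

21/16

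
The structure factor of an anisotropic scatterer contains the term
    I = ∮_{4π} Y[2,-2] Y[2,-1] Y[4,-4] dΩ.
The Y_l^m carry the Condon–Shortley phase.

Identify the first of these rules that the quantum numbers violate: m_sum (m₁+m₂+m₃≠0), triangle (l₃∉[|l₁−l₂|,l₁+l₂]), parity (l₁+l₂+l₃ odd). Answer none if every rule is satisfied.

m_sum

azimuthal sum: -2 − 1 − 4 = -7  ✗
0 ≤ 4 ≤ 4 (triangle on l)
L = 2 + 2 + 4 = 8 (even)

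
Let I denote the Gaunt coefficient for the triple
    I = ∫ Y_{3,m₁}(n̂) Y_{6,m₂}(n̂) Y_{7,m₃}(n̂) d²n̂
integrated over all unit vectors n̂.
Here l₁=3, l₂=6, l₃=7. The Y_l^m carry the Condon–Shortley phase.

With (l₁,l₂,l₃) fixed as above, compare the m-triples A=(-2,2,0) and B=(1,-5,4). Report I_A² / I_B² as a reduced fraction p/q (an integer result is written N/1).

l's match ⇒ only the (l;m) 3-j factors differ between A and B.
A: triangle coeff Δ(3,6,7) = 1/2042040; Σ_t [1,2]: t=1:−1/725760 t=2:+1/207360 = 1/290304; (3j)²=125/7293 [(3 6 7; -2 2 0)], sign=-1
B: triangle coeff Δ(3,6,7) = 1/2042040; Σ_t [0,1]: t=0:+1/2903040 t=1:−1/21772800 = 13/43545600; (3j)²=143/7140 [(3 6 7; 1 -5 4)], sign=-1
I_A²/I_B² = (125/7293)/(143/7140) = 17500/20449

17500/20449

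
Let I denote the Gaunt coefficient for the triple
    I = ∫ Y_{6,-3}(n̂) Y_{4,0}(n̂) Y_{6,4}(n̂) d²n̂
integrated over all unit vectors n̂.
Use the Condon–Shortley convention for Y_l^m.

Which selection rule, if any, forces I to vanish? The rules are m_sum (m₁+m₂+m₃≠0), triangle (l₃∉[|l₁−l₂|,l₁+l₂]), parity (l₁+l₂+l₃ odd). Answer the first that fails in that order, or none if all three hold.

m_sum

m₁+m₂+m₃ = -3 + 0 + 4 = 1  ✗
triangle: |6−4|=2 ≤ l₃=6 ≤ 6+4=10
parity: l₁+l₂+l₃ = 16 is even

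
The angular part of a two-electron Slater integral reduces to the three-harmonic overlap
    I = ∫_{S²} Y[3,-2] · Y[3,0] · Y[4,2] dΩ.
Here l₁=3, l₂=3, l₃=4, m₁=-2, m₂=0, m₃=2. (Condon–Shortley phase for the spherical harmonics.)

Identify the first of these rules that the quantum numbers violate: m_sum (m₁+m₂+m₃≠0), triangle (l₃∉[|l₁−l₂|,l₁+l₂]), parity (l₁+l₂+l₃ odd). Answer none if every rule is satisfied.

none

azimuthal sum: -2 + 0 + 2 = 0  ✓
0 ≤ 4 ≤ 6 (triangle on l)  ✓
L = 3 + 3 + 4 = 10 (even)  ✓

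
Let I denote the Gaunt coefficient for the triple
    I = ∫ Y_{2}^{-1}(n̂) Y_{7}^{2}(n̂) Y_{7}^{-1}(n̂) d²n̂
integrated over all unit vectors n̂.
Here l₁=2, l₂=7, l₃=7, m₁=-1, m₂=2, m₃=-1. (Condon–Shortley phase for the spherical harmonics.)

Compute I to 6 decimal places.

0.077064

Checks pass: Σm=0; 16 even; l₃=7∈[5,9].
(2·2+1)(2·7+1)(2·7+1) = 1125
Δ: 2! 2! 12! / 17! → 1/185640
sum: t=0:+1/2419200 t=1:−1/518400 t=2:+1/2419200 = -1/907200
3j²(2 7 7; 0 0 0) = Δ·Π!·Σ² = 56/3315  (sign +1)
sum: t=1:−1/1935360 t=2:+1/1209600 = 1/3225600
3j²(2 7 7; -1 2 -1) = Δ·Π!·Σ² = 243/61880  (sign +1)
combine: 4πI² = 1125·56/3315·243/61880 = 3645/48841
take √, sign +1: I = 0.07706400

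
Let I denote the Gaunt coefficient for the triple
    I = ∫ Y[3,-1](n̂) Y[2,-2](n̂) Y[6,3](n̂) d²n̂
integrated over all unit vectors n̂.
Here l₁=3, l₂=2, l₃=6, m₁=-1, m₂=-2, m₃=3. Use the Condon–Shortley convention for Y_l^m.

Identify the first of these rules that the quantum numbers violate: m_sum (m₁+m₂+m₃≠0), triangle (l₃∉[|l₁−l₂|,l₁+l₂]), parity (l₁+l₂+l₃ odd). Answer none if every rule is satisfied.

triangle

azimuthal sum: -1 − 2 + 3 = 0  ✓
1 ≤ 6 ≤ 5 (triangle on l)  ✗
L = 3 + 2 + 6 = 11 (odd)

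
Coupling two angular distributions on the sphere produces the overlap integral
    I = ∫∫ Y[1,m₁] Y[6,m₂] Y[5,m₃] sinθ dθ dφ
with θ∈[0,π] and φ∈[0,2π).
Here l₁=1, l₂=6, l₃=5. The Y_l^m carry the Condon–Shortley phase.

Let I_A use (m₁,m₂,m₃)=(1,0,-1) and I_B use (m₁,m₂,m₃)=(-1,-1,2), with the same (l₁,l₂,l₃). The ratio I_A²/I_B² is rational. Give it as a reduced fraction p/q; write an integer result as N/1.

3/2

Same 1,6,5: normalisation and zero-m 3j drop out of the ratio.
A: Δ: 2! 0! 10! / 13! → 1/858; sum: t=0:+1/34560 = 1/34560; 3j²(1 6 5; 1 0 -1) = Δ·Π!·Σ² = 5/286  (sign +1)
B: Δ: 2! 0! 10! / 13! → 1/858; sum: t=2:+1/60480 = 1/60480; 3j²(1 6 5; -1 -1 2) = Δ·Π!·Σ² = 5/429  (sign -1)
I_A²/I_B² = (5/286)/(5/429) = 3/2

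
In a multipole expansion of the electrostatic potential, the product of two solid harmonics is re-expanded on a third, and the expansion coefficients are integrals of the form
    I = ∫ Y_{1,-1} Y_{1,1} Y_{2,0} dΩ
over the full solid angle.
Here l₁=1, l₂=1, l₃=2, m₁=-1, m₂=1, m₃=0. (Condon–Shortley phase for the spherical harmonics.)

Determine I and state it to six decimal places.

0.126157

Rules hold: Σm=0, L=4 even, 0≤2≤2.
N = 3·3·5 = 45
Δ = 0!·2!·2!/5! = 1/30
Racah Σ t=0..0: t=0:+1/1 = 1/1
⇒ 3j(1 1 2; 0 0 0)² = 2/15, sgn +1
Racah Σ t=0..0: t=0:+1/4 = 1/4
⇒ 3j(1 1 2; -1 1 0)² = 1/30, sgn +1
4πI² = N·(3j₀)²·(3jₘ)² = 1/5
I = +1·√(0.2/4π) = 0.12615663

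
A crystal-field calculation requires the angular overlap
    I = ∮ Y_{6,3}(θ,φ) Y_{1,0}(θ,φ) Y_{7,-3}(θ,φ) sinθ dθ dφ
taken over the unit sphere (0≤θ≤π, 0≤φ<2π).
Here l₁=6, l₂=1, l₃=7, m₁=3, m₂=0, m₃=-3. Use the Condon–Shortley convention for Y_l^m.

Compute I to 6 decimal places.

-0.221293

Checks pass: Σm=0; 14 even; l₃=7∈[5,7].
(2·6+1)(2·1+1)(2·7+1) = 585
Δ: 0! 12! 2! / 15! → 1/1365
sum: t=0:+1/518400 = 1/518400
3j²(6 1 7; 0 0 0) = Δ·Π!·Σ² = 7/195  (sign -1)
sum: t=0:+1/2177280 = 1/2177280
3j²(6 1 7; 3 0 -3) = Δ·Π!·Σ² = 8/273  (sign +1)
combine: 4πI² = 585·7/195·8/273 = 8/13
take √, sign -1: I = -0.22129336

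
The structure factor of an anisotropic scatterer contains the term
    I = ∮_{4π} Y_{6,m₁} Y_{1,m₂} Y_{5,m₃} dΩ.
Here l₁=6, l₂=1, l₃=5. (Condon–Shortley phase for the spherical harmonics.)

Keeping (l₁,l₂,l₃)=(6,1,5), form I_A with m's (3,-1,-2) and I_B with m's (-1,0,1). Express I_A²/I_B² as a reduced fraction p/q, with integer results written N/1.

36/35

l's match ⇒ only the (l;m) 3-j factors differ between A and B.
A: triangle coeff Δ(6,1,5) = 1/858; Σ_t [0,0]: t=0:+1/60480 = 1/60480; (3j)²=6/143 [(6 1 5; 3 -1 -2)], sign=-1
B: triangle coeff Δ(6,1,5) = 1/858; Σ_t [1,1]: t=1:−1/17280 = -1/17280; (3j)²=35/858 [(6 1 5; -1 0 1)], sign=-1
I_A²/I_B² = (6/143)/(35/858) = 36/35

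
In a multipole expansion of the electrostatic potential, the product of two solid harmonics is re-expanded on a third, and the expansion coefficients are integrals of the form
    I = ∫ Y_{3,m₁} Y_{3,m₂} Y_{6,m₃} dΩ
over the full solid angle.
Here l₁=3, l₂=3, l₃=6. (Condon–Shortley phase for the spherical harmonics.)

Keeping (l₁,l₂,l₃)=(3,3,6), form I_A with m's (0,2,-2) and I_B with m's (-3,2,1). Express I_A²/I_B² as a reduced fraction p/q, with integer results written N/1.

Shared (l₁,l₂,l₃)=(3,3,6): N and (l;000)² cancel in I_A²/I_B².
A: Δ = 0!·6!·6!/13! = 1/12012; Racah Σ t=0..0: t=0:+1/4320 = 1/4320; ⇒ 3j(3 3 6; 0 2 -2)² = 8/429, sgn +1
B: Δ = 0!·6!·6!/13! = 1/12012; Racah Σ t=0..0: t=0:+1/86400 = 1/86400; ⇒ 3j(3 3 6; -3 2 1)² = 1/1716, sgn -1
I_A²/I_B² = (8/429)/(1/1716) = 32/1

32/1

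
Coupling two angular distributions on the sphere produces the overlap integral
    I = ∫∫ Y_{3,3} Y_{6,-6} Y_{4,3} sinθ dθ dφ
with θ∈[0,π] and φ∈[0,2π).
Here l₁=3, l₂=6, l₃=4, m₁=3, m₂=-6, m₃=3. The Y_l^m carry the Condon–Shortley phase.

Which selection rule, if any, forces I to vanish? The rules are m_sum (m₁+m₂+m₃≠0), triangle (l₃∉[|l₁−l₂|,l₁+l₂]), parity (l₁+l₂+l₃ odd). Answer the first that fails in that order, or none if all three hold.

parity

azimuthal sum: 3 − 6 + 3 = 0  ✓
3 ≤ 4 ≤ 9 (triangle on l)  ✓
L = 3 + 6 + 4 = 13 (odd)  ✗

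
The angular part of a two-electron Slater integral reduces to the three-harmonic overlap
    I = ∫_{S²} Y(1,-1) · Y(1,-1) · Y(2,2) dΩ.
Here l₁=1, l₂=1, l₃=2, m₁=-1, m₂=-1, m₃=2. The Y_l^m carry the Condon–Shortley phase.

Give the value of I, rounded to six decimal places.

m-sum 0 ✓  L=4 even ✓  0≤2≤2 ✓
Π(2lᵢ+1) = 3×3×5 = 45
triangle coeff Δ(1,1,2) = 1/30
Σ_t [0,0]: t=0:+1/1 = 1/1
(3j)²=2/15 [(1 1 2; 0 0 0)], sign=+1
Σ_t [0,0]: t=0:+1/4 = 1/4
(3j)²=1/5 [(1 1 2; -1 -1 2)], sign=+1
⇒ 4πI² = 6/5
I = (+1)√(6/5/(4π)) = 0.30901936

0.309019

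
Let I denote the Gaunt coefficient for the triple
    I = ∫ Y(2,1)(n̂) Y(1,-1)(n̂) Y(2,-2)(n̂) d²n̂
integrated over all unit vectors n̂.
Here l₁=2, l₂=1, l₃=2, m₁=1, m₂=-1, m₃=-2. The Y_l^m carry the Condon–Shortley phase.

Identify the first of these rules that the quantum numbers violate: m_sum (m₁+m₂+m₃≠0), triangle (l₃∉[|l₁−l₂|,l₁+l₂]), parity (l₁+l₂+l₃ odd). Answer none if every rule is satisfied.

azimuthal sum: 1 − 1 − 2 = -2  ✗
1 ≤ 2 ≤ 3 (triangle on l)
L = 2 + 1 + 2 = 5 (odd)

m_sum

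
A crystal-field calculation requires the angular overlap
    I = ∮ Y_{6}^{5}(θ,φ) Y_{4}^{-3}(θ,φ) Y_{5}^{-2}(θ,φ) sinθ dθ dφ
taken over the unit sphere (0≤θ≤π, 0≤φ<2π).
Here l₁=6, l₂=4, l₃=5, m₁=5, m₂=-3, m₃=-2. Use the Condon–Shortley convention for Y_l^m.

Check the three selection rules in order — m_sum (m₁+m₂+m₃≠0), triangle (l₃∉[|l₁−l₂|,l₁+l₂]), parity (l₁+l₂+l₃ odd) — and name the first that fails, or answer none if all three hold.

parity

m₁+m₂+m₃ = 5 − 3 − 2 = 0  ✓
triangle: |6−4|=2 ≤ l₃=5 ≤ 6+4=10  ✓
parity: l₁+l₂+l₃ = 15 is odd  ✗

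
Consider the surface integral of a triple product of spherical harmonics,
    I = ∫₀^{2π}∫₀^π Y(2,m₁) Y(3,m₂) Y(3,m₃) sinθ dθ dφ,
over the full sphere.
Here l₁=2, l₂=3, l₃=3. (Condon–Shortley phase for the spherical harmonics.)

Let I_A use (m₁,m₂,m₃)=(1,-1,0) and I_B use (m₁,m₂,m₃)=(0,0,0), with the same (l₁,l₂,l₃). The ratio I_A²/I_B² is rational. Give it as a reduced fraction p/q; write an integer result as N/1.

1/8

l's match ⇒ only the (l;m) 3-j factors differ between A and B.
A: triangle coeff Δ(2,3,3) = 1/3780; Σ_t [0,1]: t=0:+1/8 t=1:−1/12 = 1/24; (3j)²=1/210 [(2 3 3; 1 -1 0)], sign=-1
B: triangle coeff Δ(2,3,3) = 1/3780; Σ_t [0,2]: t=0:+1/24 t=1:−1/4 t=2:+1/24 = -1/6; (3j)²=4/105 [(2 3 3; 0 0 0)], sign=+1
I_A²/I_B² = (1/210)/(4/105) = 1/8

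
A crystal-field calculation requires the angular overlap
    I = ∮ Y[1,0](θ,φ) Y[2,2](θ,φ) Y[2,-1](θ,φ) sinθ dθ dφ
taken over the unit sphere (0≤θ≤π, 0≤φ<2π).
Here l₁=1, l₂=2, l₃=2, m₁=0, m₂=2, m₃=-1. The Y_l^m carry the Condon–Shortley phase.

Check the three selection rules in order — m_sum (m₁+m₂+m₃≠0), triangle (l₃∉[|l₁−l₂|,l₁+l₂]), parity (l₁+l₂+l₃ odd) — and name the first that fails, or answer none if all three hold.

m_sum

azimuthal sum: 0 + 2 − 1 = 1  ✗
1 ≤ 2 ≤ 3 (triangle on l)
L = 1 + 2 + 2 = 5 (odd)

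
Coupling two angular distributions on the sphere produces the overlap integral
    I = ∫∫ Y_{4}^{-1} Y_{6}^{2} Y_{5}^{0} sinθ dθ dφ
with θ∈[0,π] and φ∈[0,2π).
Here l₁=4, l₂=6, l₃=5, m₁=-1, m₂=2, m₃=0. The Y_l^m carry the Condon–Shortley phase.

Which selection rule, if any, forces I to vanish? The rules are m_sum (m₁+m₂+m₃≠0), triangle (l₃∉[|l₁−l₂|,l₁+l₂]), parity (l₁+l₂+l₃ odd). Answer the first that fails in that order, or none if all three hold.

m_sum

azimuthal sum: -1 + 2 + 0 = 1  ✗
2 ≤ 5 ≤ 10 (triangle on l)
L = 4 + 6 + 5 = 15 (odd)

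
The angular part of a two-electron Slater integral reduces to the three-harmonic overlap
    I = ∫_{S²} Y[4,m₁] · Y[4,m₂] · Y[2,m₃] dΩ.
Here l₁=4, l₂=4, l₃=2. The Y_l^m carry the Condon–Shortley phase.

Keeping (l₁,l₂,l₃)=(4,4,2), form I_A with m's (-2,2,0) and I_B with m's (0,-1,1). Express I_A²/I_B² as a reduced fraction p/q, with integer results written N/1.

32/15

Shared (l₁,l₂,l₃)=(4,4,2): N and (l;000)² cancel in I_A²/I_B².
A: Δ = 6!·2!·2!/11! = 1/13860; Racah Σ t=4..6: t=4:+1/192 t=5:−1/120 t=6:+1/2880 = -1/360; ⇒ 3j(4 4 2; -2 2 0)² = 16/3465, sgn -1
B: Δ = 6!·2!·2!/11! = 1/13860; Racah Σ t=2..3: t=2:+1/96 t=3:−1/72 = -1/288; ⇒ 3j(4 4 2; 0 -1 1)² = 1/462, sgn +1
I_A²/I_B² = (16/3465)/(1/462) = 32/15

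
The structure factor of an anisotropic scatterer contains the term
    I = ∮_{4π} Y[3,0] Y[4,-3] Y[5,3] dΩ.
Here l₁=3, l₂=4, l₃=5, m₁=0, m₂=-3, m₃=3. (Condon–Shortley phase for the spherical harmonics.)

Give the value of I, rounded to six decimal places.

m-sum 0 ✓  L=12 even ✓  1≤5≤7 ✓
Π(2lᵢ+1) = 7×9×11 = 693
triangle coeff Δ(3,4,5) = 1/180180
Σ_t [0,2]: t=0:+1/576 t=1:−1/144 t=2:+1/576 = -1/288
(3j)²=20/1001 [(3 4 5; 0 0 0)], sign=+1
Σ_t [0,1]: t=0:+1/1440 t=1:−1/2880 = 1/2880
(3j)²=7/715 [(3 4 5; 0 -3 3)], sign=+1
⇒ 4πI² = 252/1859
I = (+1)√(252/1859/(4π)) = 0.10386175

0.103862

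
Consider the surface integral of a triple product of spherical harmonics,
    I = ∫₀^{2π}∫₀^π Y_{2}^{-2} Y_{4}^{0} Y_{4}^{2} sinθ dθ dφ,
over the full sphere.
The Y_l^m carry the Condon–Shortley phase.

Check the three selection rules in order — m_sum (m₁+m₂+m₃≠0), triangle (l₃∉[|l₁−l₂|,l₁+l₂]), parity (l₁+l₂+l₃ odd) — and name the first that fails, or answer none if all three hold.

none

azimuthal sum: -2 + 0 + 2 = 0  ✓
2 ≤ 4 ≤ 6 (triangle on l)  ✓
L = 2 + 4 + 4 = 10 (even)  ✓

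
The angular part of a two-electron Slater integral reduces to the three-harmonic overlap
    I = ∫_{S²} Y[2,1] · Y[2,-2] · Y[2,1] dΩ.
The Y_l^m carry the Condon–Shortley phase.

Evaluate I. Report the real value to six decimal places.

Rules hold: Σm=0, L=6 even, 0≤2≤4.
N = 5·5·5 = 125
Δ = 2!·2!·2!/7! = 1/630
Racah Σ t=0..2: t=0:+1/8 t=1:−1/1 t=2:+1/8 = -3/4
⇒ 3j(2 2 2; 0 0 0)² = 2/35, sgn -1
Racah Σ t=0..0: t=0:+1/4 = 1/4
⇒ 3j(2 2 2; 1 -2 1)² = 3/35, sgn -1
4πI² = N·(3j₀)²·(3jₘ)² = 30/49
I = +1·√(0.612245/4π) = 0.22072812

0.220728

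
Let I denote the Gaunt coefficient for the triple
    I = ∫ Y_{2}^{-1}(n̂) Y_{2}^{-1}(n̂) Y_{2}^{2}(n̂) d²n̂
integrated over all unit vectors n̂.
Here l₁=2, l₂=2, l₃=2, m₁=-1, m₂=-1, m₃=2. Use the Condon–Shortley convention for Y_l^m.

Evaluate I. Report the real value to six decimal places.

0.220728

m-sum 0 ✓  L=6 even ✓  0≤2≤4 ✓
Π(2lᵢ+1) = 5×5×5 = 125
triangle coeff Δ(2,2,2) = 1/630
Σ_t [0,2]: t=0:+1/8 t=1:−1/1 t=2:+1/8 = -3/4
(3j)²=2/35 [(2 2 2; 0 0 0)], sign=-1
Σ_t [1,1]: t=1:−1/4 = -1/4
(3j)²=3/35 [(2 2 2; -1 -1 2)], sign=-1
⇒ 4πI² = 30/49
I = (+1)√(30/49/(4π)) = 0.22072812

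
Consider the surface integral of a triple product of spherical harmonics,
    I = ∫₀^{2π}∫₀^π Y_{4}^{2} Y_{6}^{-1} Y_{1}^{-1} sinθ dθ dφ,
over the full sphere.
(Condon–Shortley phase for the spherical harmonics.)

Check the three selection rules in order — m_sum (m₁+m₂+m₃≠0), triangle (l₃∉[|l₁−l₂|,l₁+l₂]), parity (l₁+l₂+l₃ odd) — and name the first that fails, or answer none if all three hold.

Σmᵢ = 0  ✓
l₃∈[|l₁−l₂|,l₁+l₂]=[2,10], have l₃=1  ✗
Σlᵢ = 11 ⇒ odd

triangle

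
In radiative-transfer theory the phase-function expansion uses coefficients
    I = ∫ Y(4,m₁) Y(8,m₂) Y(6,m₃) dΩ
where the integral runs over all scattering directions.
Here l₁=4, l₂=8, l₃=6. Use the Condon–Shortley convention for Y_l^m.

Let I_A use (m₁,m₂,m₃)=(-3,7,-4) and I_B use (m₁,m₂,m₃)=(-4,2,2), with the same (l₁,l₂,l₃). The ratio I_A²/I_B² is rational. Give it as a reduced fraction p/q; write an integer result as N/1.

1001/480

l's match ⇒ only the (l;m) 3-j factors differ between A and B.
A: triangle coeff Δ(4,8,6) = 1/23279256; Σ_t [5,6]: t=5:−1/870912000 t=6:+1/261273600 = 1/373248000; (3j)²=343/23256 [(4 8 6; -3 7 -4)], sign=+1
B: triangle coeff Δ(4,8,6) = 1/23279256; Σ_t [6,6]: t=6:+1/24883200 = 1/24883200; (3j)²=980/138567 [(4 8 6; -4 2 2)], sign=+1
I_A²/I_B² = (343/23256)/(980/138567) = 1001/480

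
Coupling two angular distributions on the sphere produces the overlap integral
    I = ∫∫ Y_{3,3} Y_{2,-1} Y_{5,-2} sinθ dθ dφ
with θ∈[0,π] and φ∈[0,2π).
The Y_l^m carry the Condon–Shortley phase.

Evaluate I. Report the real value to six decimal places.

Rules hold: Σm=0, L=10 even, 1≤5≤5.
N = 7·5·11 = 385
Δ = 0!·6!·4!/11! = 1/2310
Racah Σ t=0..0: t=0:+1/144 = 1/144
⇒ 3j(3 2 5; 0 0 0)² = 10/231, sgn -1
Racah Σ t=0..0: t=0:+1/4320 = 1/4320
⇒ 3j(3 2 5; 3 -1 -2)² = 1/330, sgn -1
4πI² = N·(3j₀)²·(3jₘ)² = 5/99
I = +1·√(0.0505051/4π) = 0.06339609

0.063396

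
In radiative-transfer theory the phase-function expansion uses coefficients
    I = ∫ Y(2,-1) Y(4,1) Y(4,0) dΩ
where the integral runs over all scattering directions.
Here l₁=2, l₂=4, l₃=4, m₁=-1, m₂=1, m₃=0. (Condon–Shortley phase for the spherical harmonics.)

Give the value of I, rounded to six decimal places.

m-sum 0 ✓  L=10 even ✓  2≤4≤6 ✓
Π(2lᵢ+1) = 5×9×9 = 405
triangle coeff Δ(2,4,4) = 1/13860
Σ_t [0,2]: t=0:+1/192 t=1:−1/36 t=2:+1/192 = -5/288
(3j)²=20/693 [(2 4 4; 0 0 0)], sign=-1
Σ_t [1,2]: t=1:−1/96 t=2:+1/72 = 1/288
(3j)²=1/462 [(2 4 4; -1 1 0)], sign=+1
⇒ 4πI² = 150/5929
I = (-1)√(150/5929/(4π)) = -0.04486937

-0.044869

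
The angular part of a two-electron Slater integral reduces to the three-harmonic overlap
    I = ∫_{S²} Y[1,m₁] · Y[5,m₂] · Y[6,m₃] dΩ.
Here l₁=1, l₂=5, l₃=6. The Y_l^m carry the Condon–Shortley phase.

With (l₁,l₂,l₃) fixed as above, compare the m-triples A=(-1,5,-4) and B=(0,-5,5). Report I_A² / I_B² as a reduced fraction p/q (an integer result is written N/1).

1/11

Shared (l₁,l₂,l₃)=(1,5,6): N and (l;000)² cancel in I_A²/I_B².
A: Δ = 0!·2!·10!/13! = 1/858; Racah Σ t=0..0: t=0:+1/7257600 = 1/7257600; ⇒ 3j(1 5 6; -1 5 -4)² = 1/858, sgn +1
B: Δ = 0!·2!·10!/13! = 1/858; Racah Σ t=0..0: t=0:+1/3628800 = 1/3628800; ⇒ 3j(1 5 6; 0 -5 5)² = 1/78, sgn -1
I_A²/I_B² = (1/858)/(1/78) = 1/11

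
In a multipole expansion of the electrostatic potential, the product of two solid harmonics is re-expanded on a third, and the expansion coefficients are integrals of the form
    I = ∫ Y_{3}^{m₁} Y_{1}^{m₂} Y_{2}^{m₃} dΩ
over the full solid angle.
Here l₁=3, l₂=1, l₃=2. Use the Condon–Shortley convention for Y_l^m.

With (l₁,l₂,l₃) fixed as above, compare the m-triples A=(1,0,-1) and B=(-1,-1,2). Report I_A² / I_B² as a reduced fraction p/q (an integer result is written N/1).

Shared (l₁,l₂,l₃)=(3,1,2): N and (l;000)² cancel in I_A²/I_B².
A: Δ = 2!·4!·0!/7! = 1/105; Racah Σ t=1..1: t=1:−1/6 = -1/6; ⇒ 3j(3 1 2; 1 0 -1)² = 8/105, sgn +1
B: Δ = 2!·4!·0!/7! = 1/105; Racah Σ t=0..0: t=0:+1/48 = 1/48; ⇒ 3j(3 1 2; -1 -1 2)² = 1/105, sgn +1
I_A²/I_B² = (8/105)/(1/105) = 8/1

8/1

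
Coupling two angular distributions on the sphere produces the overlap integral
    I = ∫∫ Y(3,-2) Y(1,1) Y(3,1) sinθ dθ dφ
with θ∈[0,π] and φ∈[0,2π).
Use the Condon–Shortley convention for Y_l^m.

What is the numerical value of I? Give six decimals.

0.000000

L=7 odd ⇒ parity kills the (l;000) factor ⇒ I = 0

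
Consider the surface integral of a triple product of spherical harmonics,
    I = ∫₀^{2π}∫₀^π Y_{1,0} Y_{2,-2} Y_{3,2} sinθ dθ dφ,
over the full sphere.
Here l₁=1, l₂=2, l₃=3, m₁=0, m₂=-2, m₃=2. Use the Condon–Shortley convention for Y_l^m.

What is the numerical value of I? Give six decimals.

Rules hold: Σm=0, L=6 even, 1≤3≤3.
N = 3·5·7 = 105
Δ = 0!·2!·4!/7! = 1/105
Racah Σ t=0..0: t=0:+1/4 = 1/4
⇒ 3j(1 2 3; 0 0 0)² = 3/35, sgn -1
Racah Σ t=0..0: t=0:+1/24 = 1/24
⇒ 3j(1 2 3; 0 -2 2)² = 1/21, sgn -1
4πI² = N·(3j₀)²·(3jₘ)² = 3/7
I = +1·√(0.428571/4π) = 0.18467439

0.184674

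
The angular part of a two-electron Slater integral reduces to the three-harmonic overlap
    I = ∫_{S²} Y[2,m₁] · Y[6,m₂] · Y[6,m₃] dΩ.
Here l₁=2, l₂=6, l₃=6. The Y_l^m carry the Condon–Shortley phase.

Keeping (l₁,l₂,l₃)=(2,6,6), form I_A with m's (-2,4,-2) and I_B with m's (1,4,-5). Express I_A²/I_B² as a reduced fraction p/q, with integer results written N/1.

l's match ⇒ only the (l;m) 3-j factors differ between A and B.
A: triangle coeff Δ(2,6,6) = 1/90090; Σ_t [2,2]: t=2:+1/322560 = 1/322560; (3j)²=18/1001 [(2 6 6; -2 4 -2)], sign=+1
B: triangle coeff Δ(2,6,6) = 1/90090; Σ_t [0,1]: t=0:+1/7257600 t=1:−1/725760 = -1/806400; (3j)²=27/910 [(2 6 6; 1 4 -5)], sign=+1
I_A²/I_B² = (18/1001)/(27/910) = 20/33

20/33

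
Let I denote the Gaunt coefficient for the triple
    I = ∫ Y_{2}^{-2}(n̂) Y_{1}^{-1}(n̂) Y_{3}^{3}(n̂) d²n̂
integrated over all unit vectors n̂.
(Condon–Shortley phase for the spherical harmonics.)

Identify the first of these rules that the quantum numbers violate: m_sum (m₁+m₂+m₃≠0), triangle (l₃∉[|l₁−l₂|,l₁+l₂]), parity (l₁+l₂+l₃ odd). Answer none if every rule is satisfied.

Σmᵢ = 0  ✓
l₃∈[|l₁−l₂|,l₁+l₂]=[1,3], have l₃=3  ✓
Σlᵢ = 6 ⇒ even  ✓

none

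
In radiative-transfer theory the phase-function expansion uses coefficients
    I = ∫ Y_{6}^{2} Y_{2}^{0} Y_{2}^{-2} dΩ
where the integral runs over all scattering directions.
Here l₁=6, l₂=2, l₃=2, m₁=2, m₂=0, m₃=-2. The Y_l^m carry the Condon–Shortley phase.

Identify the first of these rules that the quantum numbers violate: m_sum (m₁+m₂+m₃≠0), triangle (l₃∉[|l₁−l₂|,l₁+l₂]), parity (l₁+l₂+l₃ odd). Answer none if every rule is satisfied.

triangle

m₁+m₂+m₃ = 2 + 0 − 2 = 0  ✓
triangle: |6−2|=4 ≤ l₃=2 ≤ 6+2=8  ✗
parity: l₁+l₂+l₃ = 10 is even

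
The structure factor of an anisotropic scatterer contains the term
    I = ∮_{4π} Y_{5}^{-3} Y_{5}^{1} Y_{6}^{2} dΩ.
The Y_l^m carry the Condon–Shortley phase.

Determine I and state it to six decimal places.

-0.106727

Checks pass: Σm=0; 16 even; l₃=6∈[0,10].
(2·5+1)(2·5+1)(2·6+1) = 1573
Δ: 4! 6! 6! / 17! → 1/28588560
sum: t=0:+1/345600 t=1:−1/13824 t=2:+1/5184 t=3:−1/13824 t=4:+1/345600 = 7/129600
3j²(5 5 6; 0 0 0) = Δ·Π!·Σ² = 80/7293  (sign +1)
sum: t=2:+1/138240 t=3:−1/25920 t=4:+1/55296 = -11/829440
3j²(5 5 6; -3 1 2) = Δ·Π!·Σ² = 11/1326  (sign -1)
combine: 4πI² = 1573·80/7293·11/1326 = 4840/33813
take √, sign -1: I = -0.10672739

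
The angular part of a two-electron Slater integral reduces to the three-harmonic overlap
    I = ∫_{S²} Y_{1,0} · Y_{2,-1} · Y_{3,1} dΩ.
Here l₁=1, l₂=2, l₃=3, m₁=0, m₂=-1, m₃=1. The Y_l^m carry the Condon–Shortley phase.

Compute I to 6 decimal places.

-0.233597

Checks pass: Σm=0; 6 even; l₃=3∈[1,3].
(2·1+1)(2·2+1)(2·3+1) = 105
Δ: 0! 2! 4! / 7! → 1/105
sum: t=0:+1/4 = 1/4
3j²(1 2 3; 0 0 0) = Δ·Π!·Σ² = 3/35  (sign -1)
sum: t=0:+1/6 = 1/6
3j²(1 2 3; 0 -1 1) = Δ·Π!·Σ² = 8/105  (sign +1)
combine: 4πI² = 105·3/35·8/105 = 24/35
take √, sign -1: I = -0.23359668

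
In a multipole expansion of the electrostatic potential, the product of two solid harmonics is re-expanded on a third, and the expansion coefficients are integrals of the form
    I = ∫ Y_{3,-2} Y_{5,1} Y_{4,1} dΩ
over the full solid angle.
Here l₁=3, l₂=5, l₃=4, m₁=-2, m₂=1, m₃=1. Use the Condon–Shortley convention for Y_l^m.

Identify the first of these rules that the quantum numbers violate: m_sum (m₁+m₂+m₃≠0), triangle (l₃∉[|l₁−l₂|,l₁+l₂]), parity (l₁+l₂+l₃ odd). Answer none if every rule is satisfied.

none

Σmᵢ = 0  ✓
l₃∈[|l₁−l₂|,l₁+l₂]=[2,8], have l₃=4  ✓
Σlᵢ = 12 ⇒ even  ✓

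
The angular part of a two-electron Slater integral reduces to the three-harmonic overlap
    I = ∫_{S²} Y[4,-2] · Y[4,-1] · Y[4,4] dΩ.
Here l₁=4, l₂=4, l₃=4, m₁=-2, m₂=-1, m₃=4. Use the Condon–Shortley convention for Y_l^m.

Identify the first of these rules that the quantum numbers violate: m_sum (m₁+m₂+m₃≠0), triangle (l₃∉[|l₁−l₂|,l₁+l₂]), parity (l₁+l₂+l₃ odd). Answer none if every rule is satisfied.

m_sum

m₁+m₂+m₃ = -2 − 1 + 4 = 1  ✗
triangle: |4−4|=0 ≤ l₃=4 ≤ 4+4=8
parity: l₁+l₂+l₃ = 12 is even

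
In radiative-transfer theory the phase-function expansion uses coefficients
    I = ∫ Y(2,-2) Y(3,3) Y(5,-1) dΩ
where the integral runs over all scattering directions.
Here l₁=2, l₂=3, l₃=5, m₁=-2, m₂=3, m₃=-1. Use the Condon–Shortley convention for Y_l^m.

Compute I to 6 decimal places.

-0.023961

m-sum 0 ✓  L=10 even ✓  1≤5≤5 ✓
Π(2lᵢ+1) = 5×7×11 = 385
triangle coeff Δ(2,3,5) = 1/2310
Σ_t [0,0]: t=0:+1/144 = 1/144
(3j)²=10/231 [(2 3 5; 0 0 0)], sign=-1
Σ_t [0,0]: t=0:+1/17280 = 1/17280
(3j)²=1/2310 [(2 3 5; -2 3 -1)], sign=+1
⇒ 4πI² = 5/693
I = (-1)√(5/693/(4π)) = -0.02396147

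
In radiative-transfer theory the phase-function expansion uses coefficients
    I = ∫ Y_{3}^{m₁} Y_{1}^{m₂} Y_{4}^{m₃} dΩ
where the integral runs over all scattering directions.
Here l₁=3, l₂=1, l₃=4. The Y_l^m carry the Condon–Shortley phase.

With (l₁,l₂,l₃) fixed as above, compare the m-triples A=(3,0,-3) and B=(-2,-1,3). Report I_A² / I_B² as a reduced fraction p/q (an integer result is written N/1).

Same 3,1,4: normalisation and zero-m 3j drop out of the ratio.
A: Δ: 0! 6! 2! / 9! → 1/252; sum: t=0:+1/720 = 1/720; 3j²(3 1 4; 3 0 -3) = Δ·Π!·Σ² = 1/36  (sign -1)
B: Δ: 0! 6! 2! / 9! → 1/252; sum: t=0:+1/240 = 1/240; 3j²(3 1 4; -2 -1 3) = Δ·Π!·Σ² = 1/12  (sign -1)
I_A²/I_B² = (1/36)/(1/12) = 1/3

1/3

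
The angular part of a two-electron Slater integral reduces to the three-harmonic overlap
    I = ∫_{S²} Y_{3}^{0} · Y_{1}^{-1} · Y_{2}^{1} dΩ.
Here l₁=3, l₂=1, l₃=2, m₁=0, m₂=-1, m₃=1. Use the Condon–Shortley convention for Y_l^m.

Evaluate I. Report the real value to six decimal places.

Checks pass: Σm=0; 6 even; l₃=2∈[2,4].
(2·3+1)(2·1+1)(2·2+1) = 105
Δ: 2! 4! 0! / 7! → 1/105
sum: t=1:−1/4 = -1/4
3j²(3 1 2; 0 0 0) = Δ·Π!·Σ² = 3/35  (sign -1)
sum: t=0:+1/12 = 1/12
3j²(3 1 2; 0 -1 1) = Δ·Π!·Σ² = 1/35  (sign -1)
combine: 4πI² = 105·3/35·1/35 = 9/35
take √, sign +1: I = 0.14304817

0.143048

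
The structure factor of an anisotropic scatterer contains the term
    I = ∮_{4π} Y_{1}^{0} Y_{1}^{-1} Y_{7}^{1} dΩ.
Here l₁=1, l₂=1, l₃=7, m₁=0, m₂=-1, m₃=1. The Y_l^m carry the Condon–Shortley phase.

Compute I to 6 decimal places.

l₃=7 ∉ [0,2] — triangle fails ⇒ I = 0

0.000000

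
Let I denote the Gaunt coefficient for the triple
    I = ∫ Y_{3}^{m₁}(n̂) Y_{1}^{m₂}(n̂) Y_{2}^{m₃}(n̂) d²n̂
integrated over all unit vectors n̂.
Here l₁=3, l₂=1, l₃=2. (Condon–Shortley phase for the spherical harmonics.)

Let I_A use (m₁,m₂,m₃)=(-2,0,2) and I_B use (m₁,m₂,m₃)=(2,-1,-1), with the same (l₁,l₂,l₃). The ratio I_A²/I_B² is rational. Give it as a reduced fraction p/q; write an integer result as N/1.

1/2

Shared (l₁,l₂,l₃)=(3,1,2): N and (l;000)² cancel in I_A²/I_B².
A: Δ = 2!·4!·0!/7! = 1/105; Racah Σ t=1..1: t=1:−1/24 = -1/24; ⇒ 3j(3 1 2; -2 0 2)² = 1/21, sgn -1
B: Δ = 2!·4!·0!/7! = 1/105; Racah Σ t=0..0: t=0:+1/12 = 1/12; ⇒ 3j(3 1 2; 2 -1 -1)² = 2/21, sgn -1
I_A²/I_B² = (1/21)/(2/21) = 1/2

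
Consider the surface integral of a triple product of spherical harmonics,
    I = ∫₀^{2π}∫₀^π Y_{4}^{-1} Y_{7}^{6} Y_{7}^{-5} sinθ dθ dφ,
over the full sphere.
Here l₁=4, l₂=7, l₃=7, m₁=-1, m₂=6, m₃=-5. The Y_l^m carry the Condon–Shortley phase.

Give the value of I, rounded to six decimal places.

m-sum 0 ✓  L=18 even ✓  3≤7≤11 ✓
Π(2lᵢ+1) = 9×15×15 = 2025
triangle coeff Δ(4,7,7) = 1/58198140
Σ_t [0,4]: t=0:+1/17418240 t=1:−1/622080 t=2:+1/230400 t=3:−1/622080 t=4:+1/17418240 = 1/806400
(3j)²=2268/230945 [(4 7 7; 0 0 0)], sign=-1
Σ_t [3,4]: t=3:−1/87091200 t=4:+1/52254720 = 1/130636800
(3j)²=88/20349 [(4 7 7; -1 6 -5)], sign=+1
⇒ 4πI² = 116640/1356277
I = (-1)√(116640/1356277/(4π)) = -0.08272650

-0.082726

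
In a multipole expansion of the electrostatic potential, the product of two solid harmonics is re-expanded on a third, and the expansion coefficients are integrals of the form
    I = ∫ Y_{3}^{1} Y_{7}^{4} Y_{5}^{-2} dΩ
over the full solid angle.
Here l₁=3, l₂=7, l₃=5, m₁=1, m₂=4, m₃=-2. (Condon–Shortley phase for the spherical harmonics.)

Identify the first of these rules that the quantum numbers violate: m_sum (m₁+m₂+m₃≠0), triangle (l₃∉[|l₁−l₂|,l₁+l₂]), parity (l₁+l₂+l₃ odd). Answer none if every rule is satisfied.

m_sum

Σmᵢ = 3  ✗
l₃∈[|l₁−l₂|,l₁+l₂]=[4,10], have l₃=5
Σlᵢ = 15 ⇒ odd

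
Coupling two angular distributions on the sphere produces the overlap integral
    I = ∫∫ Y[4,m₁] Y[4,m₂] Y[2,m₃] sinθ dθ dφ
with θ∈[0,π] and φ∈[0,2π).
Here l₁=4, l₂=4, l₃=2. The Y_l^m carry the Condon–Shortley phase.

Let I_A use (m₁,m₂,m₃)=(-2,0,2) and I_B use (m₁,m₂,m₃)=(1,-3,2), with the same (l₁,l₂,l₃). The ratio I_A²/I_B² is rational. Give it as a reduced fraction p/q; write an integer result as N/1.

Same 4,4,2: normalisation and zero-m 3j drop out of the ratio.
A: Δ: 6! 2! 2! / 11! → 1/13860; sum: t=4:+1/192 = 1/192; 3j²(4 4 2; -2 0 2) = Δ·Π!·Σ² = 3/77  (sign +1)
B: Δ: 6! 2! 2! / 11! → 1/13860; sum: t=1:−1/480 = -1/480; 3j²(4 4 2; 1 -3 2) = Δ·Π!·Σ² = 3/110  (sign -1)
I_A²/I_B² = (3/77)/(3/110) = 10/7

10/7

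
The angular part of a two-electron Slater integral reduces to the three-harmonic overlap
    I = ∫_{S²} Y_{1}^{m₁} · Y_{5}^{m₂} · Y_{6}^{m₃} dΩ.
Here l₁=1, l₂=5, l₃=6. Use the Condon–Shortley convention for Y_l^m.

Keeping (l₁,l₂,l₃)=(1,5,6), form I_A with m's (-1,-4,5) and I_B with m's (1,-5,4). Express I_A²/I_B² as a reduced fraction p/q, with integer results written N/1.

55/1

Same 1,5,6: normalisation and zero-m 3j drop out of the ratio.
A: Δ: 0! 2! 10! / 13! → 1/858; sum: t=0:+1/725760 = 1/725760; 3j²(1 5 6; -1 -4 5) = Δ·Π!·Σ² = 5/78  (sign -1)
B: Δ: 0! 2! 10! / 13! → 1/858; sum: t=0:+1/7257600 = 1/7257600; 3j²(1 5 6; 1 -5 4) = Δ·Π!·Σ² = 1/858  (sign +1)
I_A²/I_B² = (5/78)/(1/858) = 55/1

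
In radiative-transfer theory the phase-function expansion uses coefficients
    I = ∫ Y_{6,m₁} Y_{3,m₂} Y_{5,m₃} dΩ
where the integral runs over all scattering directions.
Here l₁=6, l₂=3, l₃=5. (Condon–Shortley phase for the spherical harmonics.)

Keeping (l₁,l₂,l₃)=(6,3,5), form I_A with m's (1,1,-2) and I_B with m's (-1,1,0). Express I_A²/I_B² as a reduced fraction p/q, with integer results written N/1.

15/14

Shared (l₁,l₂,l₃)=(6,3,5): N and (l;000)² cancel in I_A²/I_B².
A: Δ = 4!·8!·2!/15! = 1/675675; Racah Σ t=2..4: t=2:+1/5760 t=3:−1/8640 t=4:+1/241920 = 1/16128; ⇒ 3j(6 3 5; 1 1 -2)² = 5/1001, sgn -1
B: Δ = 4!·8!·2!/15! = 1/675675; Racah Σ t=2..4: t=2:+1/5760 t=3:−1/3456 t=4:+1/34560 = -1/11520; ⇒ 3j(6 3 5; -1 1 0)² = 2/429, sgn +1
I_A²/I_B² = (5/1001)/(2/429) = 15/14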